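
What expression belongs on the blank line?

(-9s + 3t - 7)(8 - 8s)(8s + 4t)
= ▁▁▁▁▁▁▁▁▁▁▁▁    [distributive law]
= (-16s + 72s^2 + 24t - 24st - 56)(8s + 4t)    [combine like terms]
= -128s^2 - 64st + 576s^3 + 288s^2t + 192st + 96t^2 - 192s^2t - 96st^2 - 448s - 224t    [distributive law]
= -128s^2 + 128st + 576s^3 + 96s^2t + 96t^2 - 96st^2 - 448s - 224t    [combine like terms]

Applying distributive law to the line above:

(-72s + 72s^2 + 24t - 24st - 56 + 56s)(8s + 4t)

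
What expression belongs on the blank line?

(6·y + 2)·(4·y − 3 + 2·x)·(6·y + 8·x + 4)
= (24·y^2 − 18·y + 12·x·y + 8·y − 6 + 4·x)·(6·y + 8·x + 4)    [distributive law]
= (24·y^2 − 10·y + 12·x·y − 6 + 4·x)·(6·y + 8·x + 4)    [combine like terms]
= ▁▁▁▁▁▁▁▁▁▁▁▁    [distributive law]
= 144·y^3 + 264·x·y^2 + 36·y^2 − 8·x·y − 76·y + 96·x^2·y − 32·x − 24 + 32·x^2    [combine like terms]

Applying distributive law to the line above:

144·y^3 + 192·x·y^2 + 96·y^2 − 60·y^2 − 80·x·y − 40·y + 72·x·y^2 + 96·x^2·y + 48·x·y − 36·y − 48·x − 24 + 24·x·y + 32·x^2 + 16·x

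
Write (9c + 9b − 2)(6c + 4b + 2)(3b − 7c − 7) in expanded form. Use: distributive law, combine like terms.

−468bc^2 − 378c^3 − 420c^2 + 18b^2c − 682bc − 14c + 108b^3 − 222b^2 − 82b + 28

(9c + 9b − 2)(6c + 4b + 2)(3b − 7c − 7)
= (54c^2 + 36bc + 18c + 54bc + 36b^2 + 18b − 12c − 8b − 4)(3b − 7c − 7)    [distributive law]
= (54c^2 + 90bc + 6c + 36b^2 + 10b − 4)(3b − 7c − 7)    [combine like terms]
= 162bc^2 − 378c^3 − 378c^2 + 270b^2c − 630bc^2 − 630bc + 18bc − 42c^2 − 42c + 108b^3 − 252b^2c − 252b^2 + 30b^2 − 70bc − 70b − 12b + 28c + 28    [distributive law]
= −468bc^2 − 378c^3 − 420c^2 + 18b^2c − 682bc − 14c + 108b^3 − 222b^2 − 82b + 28    [combine like terms]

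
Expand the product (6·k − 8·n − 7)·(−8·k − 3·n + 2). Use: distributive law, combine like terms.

(6·k − 8·n − 7)·(−8·k − 3·n + 2)
= −48·k^2 − 18·k·n + 12·k + 64·k·n + 24·n^2 − 16·n + 56·k + 21·n − 14    [distributive law]
= −48·k^2 + 46·k·n + 68·k + 24·n^2 + 5·n − 14    [combine like terms]

−48·k^2 + 46·k·n + 68·k + 24·n^2 + 5·n − 14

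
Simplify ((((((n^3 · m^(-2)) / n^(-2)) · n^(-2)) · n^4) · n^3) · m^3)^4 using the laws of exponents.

m^4n^40

((((((n^3 · m^(-2)) / n^(-2)) · n^(-2)) · n^4) · n^3) · m^3)^4
= ((((((n^3 · m^(-2)) / n^(-2)) · n^(-2)) · n^4) · n^3)^4) · ((m^3)^4)    [power of a product]
= ((((((n^3 · m^(-2)) / n^(-2)) · n^(-2)) · n^4)^4) · ((n^3)^4)) · ((m^3)^4)    [power of a product]
= ((((((n^3 · m^(-2)) / n^(-2)) · n^(-2))^4) · ((n^4)^4)) · ((n^3)^4)) · ((m^3)^4)    [power of a product]
= ((((((n^3 · m^(-2)) / n^(-2))^4) · ((n^(-2))^4)) · ((n^4)^4)) · ((n^3)^4)) · ((m^3)^4)    [power of a product]
= ((((((n^3 · m^(-2))^4) / ((n^(-2))^4)) · ((n^(-2))^4)) · ((n^4)^4)) · ((n^3)^4)) · ((m^3)^4)    [power of a quotient]
= (((((((n^3)^4) · ((m^(-2))^4)) / ((n^(-2))^4)) · ((n^(-2))^4)) · ((n^4)^4)) · ((n^3)^4)) · ((m^3)^4)    [power of a product]
= (((((n^12 · ((m^(-2))^4)) / ((n^(-2))^4)) · ((n^(-2))^4)) · ((n^4)^4)) · ((n^3)^4)) · ((m^3)^4)    [power of a power]
= (((((n^12 · m^(-8)) / ((n^(-2))^4)) · ((n^(-2))^4)) · ((n^4)^4)) · ((n^3)^4)) · ((m^3)^4)    [power of a power]
= (((((n^12 · m^(-8)) / n^(-8)) · ((n^(-2))^4)) · ((n^4)^4)) · ((n^3)^4)) · ((m^3)^4)    [power of a power]
= (((((n^12 · m^(-8)) / n^(-8)) · n^(-8)) · ((n^4)^4)) · ((n^3)^4)) · ((m^3)^4)    [power of a power]
= (((((n^12 · m^(-8)) / n^(-8)) · n^(-8)) · n^16) · ((n^3)^4)) · ((m^3)^4)    [power of a power]
= (((((n^12 · m^(-8)) / n^(-8)) · n^(-8)) · n^16) · n^12) · ((m^3)^4)    [power of a power]
= (((((n^12 · m^(-8)) / n^(-8)) · n^(-8)) · n^16) · n^12) · m^12    [power of a power]
= m^4n^40    [quotient of powers; product of powers]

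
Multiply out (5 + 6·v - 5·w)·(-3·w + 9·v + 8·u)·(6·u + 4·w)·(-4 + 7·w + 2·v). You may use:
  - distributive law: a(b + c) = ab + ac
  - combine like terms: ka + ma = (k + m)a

(5 + 6·v - 5·w)·(-3·w + 9·v + 8·u)·(6·u + 4·w)·(-4 + 7·w + 2·v)
= (-15·w + 45·v + 40·u - 18·v·w + 54·v² + 48·u·v + 15·w² - 45·v·w - 40·u·w)·(6·u + 4·w)·(-4 + 7·w + 2·v)    [distributive law]
= (-15·w + 45·v + 40·u - 63·v·w + 54·v² + 48·u·v + 15·w² - 40·u·w)·(6·u + 4·w)·(-4 + 7·w + 2·v)    [combine like terms]
= (-90·u·w - 60·w² + 270·u·v + 180·v·w + 240·u² + 160·u·w - 378·u·v·w - 252·v·w² + 324·u·v² + 216·v²·w + 288·u²·v + 192·u·v·w + 90·u·w² + 60·w³ - 240·u²·w - 160·u·w²)·(-4 + 7·w + 2·v)    [distributive law]
= (70·u·w - 60·w² + 270·u·v + 180·v·w + 240·u² - 186·u·v·w - 252·v·w² + 324·u·v² + 216·v²·w + 288·u²·v - 70·u·w² + 60·w³ - 240·u²·w)·(-4 + 7·w + 2·v)    [combine like terms]
= -280·u·w + 490·u·w² + 140·u·v·w + 240·w² - 420·w³ - 120·v·w² - 1080·u·v + 1890·u·v·w + 540·u·v² - 720·v·w + 1260·v·w² + 360·v²·w - 960·u² + 1680·u²·w + 480·u²·v + 744·u·v·w - 1302·u·v·w² - 372·u·v²·w + 1008·v·w² - 1764·v·w³ - 504·v²·w² - 1296·u·v² + 2268·u·v²·w + 648·u·v³ - 864·v²·w + 1512·v²·w² + 432·v³·w - 1152·u²·v + 2016·u²·v·w + 576·u²·v² + 280·u·w² - 490·u·w³ - 140·u·v·w² - 240·w³ + 420·w⁴ + 120·v·w³ + 960·u²·w - 1680·u²·w² - 480·u²·v·w    [distributive law]
= -280·u·w + 770·u·w² + 2774·u·v·w + 240·w² - 660·w³ + 2148·v·w² - 1080·u·v - 756·u·v² - 720·v·w - 504·v²·w - 960·u² + 2640·u²·w - 672·u²·v - 1442·u·v·w² + 1896·u·v²·w - 1644·v·w³ + 1008·v²·w² + 648·u·v³ + 432·v³·w + 1536·u²·v·w + 576·u²·v² - 490·u·w³ + 420·w⁴ - 1680·u²·w²    [combine like terms]

-280·u·w + 770·u·w² + 2774·u·v·w + 240·w² - 660·w³ + 2148·v·w² - 1080·u·v - 756·u·v² - 720·v·w - 504·v²·w - 960·u² + 2640·u²·w - 672·u²·v - 1442·u·v·w² + 1896·u·v²·w - 1644·v·w³ + 1008·v²·w² + 648·u·v³ + 432·v³·w + 1536·u²·v·w + 576·u²·v² - 490·u·w³ + 420·w⁴ - 1680·u²·w²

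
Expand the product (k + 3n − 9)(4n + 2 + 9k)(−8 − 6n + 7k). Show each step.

16kn − 102kn² + 163k²n + 506k − 625k² + 63k³ + 84n² − 72n³ + 348n + 144

(k + 3n − 9)(4n + 2 + 9k)(−8 − 6n + 7k)
= (4kn + 2k + 9k² + 12n² + 6n + 27kn − 36n − 18 − 81k)(−8 − 6n + 7k)    [distributive law]
= (31kn − 79k + 9k² + 12n² − 30n − 18)(−8 − 6n + 7k)    [combine like terms]
= −248kn − 186kn² + 217k²n + 632k + 474kn − 553k² − 72k² − 54k²n + 63k³ − 96n² − 72n³ + 84kn² + 240n + 180n² − 210kn + 144 + 108n − 126k    [distributive law]
= 16kn − 102kn² + 163k²n + 506k − 625k² + 63k³ + 84n² − 72n³ + 348n + 144    [combine like terms]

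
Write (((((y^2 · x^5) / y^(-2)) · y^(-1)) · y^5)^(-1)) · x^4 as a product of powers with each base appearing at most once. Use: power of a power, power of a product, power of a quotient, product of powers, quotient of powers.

x^(-1)y^(-8)

(((((y^2 · x^5) / y^(-2)) · y^(-1)) · y^5)^(-1)) · x^4
= (((((y^2 · x^5) / y^(-2)) · y^(-1))^(-1)) · ((y^5)^(-1))) · x^4    [power of a product]
= (((((y^2 · x^5) / y^(-2))^(-1)) · ((y^(-1))^(-1))) · ((y^5)^(-1))) · x^4    [power of a product]
= (((((y^2 · x^5)^(-1)) / ((y^(-2))^(-1))) · ((y^(-1))^(-1))) · ((y^5)^(-1))) · x^4    [power of a quotient]
= ((((((y^2)^(-1)) · ((x^5)^(-1))) / ((y^(-2))^(-1))) · ((y^(-1))^(-1))) · ((y^5)^(-1))) · x^4    [power of a product]
= ((((y^(-2) · ((x^5)^(-1))) / ((y^(-2))^(-1))) · ((y^(-1))^(-1))) · ((y^5)^(-1))) · x^4    [power of a power]
= ((((y^(-2) · x^(-5)) / ((y^(-2))^(-1))) · ((y^(-1))^(-1))) · ((y^5)^(-1))) · x^4    [power of a power]
= ((((y^(-2) · x^(-5)) / y^2) · ((y^(-1))^(-1))) · ((y^5)^(-1))) · x^4    [power of a power]
= ((((y^(-2) · x^(-5)) / y^2) · y) · ((y^5)^(-1))) · x^4    [power of a power]
= ((((y^(-2) · x^(-5)) / y^2) · y) · y^(-5)) · x^4    [power of a power]
= x^(-1)y^(-8)    [quotient of powers; product of powers]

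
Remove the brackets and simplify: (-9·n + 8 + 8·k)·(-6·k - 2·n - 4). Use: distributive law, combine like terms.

38·k·n + 18·n^2 + 20·n - 80·k - 32 - 48·k^2

(-9·n + 8 + 8·k)·(-6·k - 2·n - 4)
= 54·k·n + 18·n^2 + 36·n - 48·k - 16·n - 32 - 48·k^2 - 16·k·n - 32·k    [distributive law]
= 38·k·n + 18·n^2 + 20·n - 80·k - 32 - 48·k^2    [combine like terms]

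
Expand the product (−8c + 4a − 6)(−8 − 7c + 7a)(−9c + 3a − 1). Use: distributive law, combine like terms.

(−8c + 4a − 6)(−8 − 7c + 7a)(−9c + 3a − 1)
= (64c + 56c² − 56ac − 32a − 28ac + 28a² + 48 + 42c − 42a)(−9c + 3a − 1)    [distributive law]
= (106c + 56c² − 84ac − 74a + 28a² + 48)(−9c + 3a − 1)    [combine like terms]
= −954c² + 318ac − 106c − 504c³ + 168ac² − 56c² + 756ac² − 252a²c + 84ac + 666ac − 222a² + 74a − 252a²c + 84a³ − 28a² − 432c + 144a − 48    [distributive law]
= −1010c² + 1068ac − 538c − 504c³ + 924ac² − 504a²c − 250a² + 218a + 84a³ − 48    [combine like terms]

−1010c² + 1068ac − 538c − 504c³ + 924ac² − 504a²c − 250a² + 218a + 84a³ − 48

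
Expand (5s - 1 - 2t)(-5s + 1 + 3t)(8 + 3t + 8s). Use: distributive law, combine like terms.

-120s^2 + 125s^2t - 200s^3 + 72s + 190st + 27st^2 - 8 - 43t - 63t^2 - 18t^3

(5s - 1 - 2t)(-5s + 1 + 3t)(8 + 3t + 8s)
= (-25s^2 + 5s + 15st + 5s - 1 - 3t + 10st - 2t - 6t^2)(8 + 3t + 8s)    [distributive law]
= (-25s^2 + 10s + 25st - 1 - 5t - 6t^2)(8 + 3t + 8s)    [combine like terms]
= -200s^2 - 75s^2t - 200s^3 + 80s + 30st + 80s^2 + 200st + 75st^2 + 200s^2t - 8 - 3t - 8s - 40t - 15t^2 - 40st - 48t^2 - 18t^3 - 48st^2    [distributive law]
= -120s^2 + 125s^2t - 200s^3 + 72s + 190st + 27st^2 - 8 - 43t - 63t^2 - 18t^3    [combine like terms]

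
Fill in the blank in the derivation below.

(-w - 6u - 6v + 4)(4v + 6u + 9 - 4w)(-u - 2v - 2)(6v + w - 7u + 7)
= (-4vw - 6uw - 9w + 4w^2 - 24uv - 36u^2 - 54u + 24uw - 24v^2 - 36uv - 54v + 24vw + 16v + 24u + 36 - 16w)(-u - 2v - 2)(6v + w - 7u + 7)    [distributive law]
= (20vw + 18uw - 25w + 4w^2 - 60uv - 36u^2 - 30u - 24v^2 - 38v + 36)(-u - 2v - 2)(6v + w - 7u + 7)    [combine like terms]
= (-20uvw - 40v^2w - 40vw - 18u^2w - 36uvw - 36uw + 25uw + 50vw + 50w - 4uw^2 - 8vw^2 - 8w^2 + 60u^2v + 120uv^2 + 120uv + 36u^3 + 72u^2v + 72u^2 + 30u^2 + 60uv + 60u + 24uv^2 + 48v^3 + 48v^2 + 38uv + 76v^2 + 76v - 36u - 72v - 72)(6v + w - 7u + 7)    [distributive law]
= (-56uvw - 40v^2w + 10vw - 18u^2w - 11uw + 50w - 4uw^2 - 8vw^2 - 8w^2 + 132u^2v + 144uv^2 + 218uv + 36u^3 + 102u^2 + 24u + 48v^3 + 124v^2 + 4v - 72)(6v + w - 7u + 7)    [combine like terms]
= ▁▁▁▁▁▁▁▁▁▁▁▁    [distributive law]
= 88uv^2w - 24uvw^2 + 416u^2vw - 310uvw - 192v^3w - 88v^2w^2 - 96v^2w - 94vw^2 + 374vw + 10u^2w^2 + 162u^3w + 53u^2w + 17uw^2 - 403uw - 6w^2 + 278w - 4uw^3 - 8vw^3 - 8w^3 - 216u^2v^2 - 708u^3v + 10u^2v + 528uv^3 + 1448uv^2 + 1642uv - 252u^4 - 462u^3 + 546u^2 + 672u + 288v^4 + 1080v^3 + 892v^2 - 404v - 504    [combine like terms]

After distributive law, the bracketed line is:

-336uv^2w - 56uvw^2 + 392u^2vw - 392uvw - 240v^3w - 40v^2w^2 + 280uv^2w - 280v^2w + 60v^2w + 10vw^2 - 70uvw + 70vw - 108u^2vw - 18u^2w^2 + 126u^3w - 126u^2w - 66uvw - 11uw^2 + 77u^2w - 77uw + 300vw + 50w^2 - 350uw + 350w - 24uvw^2 - 4uw^3 + 28u^2w^2 - 28uw^2 - 48v^2w^2 - 8vw^3 + 56uvw^2 - 56vw^2 - 48vw^2 - 8w^3 + 56uw^2 - 56w^2 + 792u^2v^2 + 132u^2vw - 924u^3v + 924u^2v + 864uv^3 + 144uv^2w - 1008u^2v^2 + 1008uv^2 + 1308uv^2 + 218uvw - 1526u^2v + 1526uv + 216u^3v + 36u^3w - 252u^4 + 252u^3 + 612u^2v + 102u^2w - 714u^3 + 714u^2 + 144uv + 24uw - 168u^2 + 168u + 288v^4 + 48v^3w - 336uv^3 + 336v^3 + 744v^3 + 124v^2w - 868uv^2 + 868v^2 + 24v^2 + 4vw - 28uv + 28v - 432v - 72w + 504u - 504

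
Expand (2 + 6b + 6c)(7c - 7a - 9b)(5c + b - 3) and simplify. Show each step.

-56c^2 - 40bc - 42c + 56ac + 112ab + 42a + 144b^2 + 54b - 18bc^2 - 282b^2c - 252abc - 42ab^2 - 54b^3 + 210c^3 - 210ac^2

(2 + 6b + 6c)(7c - 7a - 9b)(5c + b - 3)
= (14c - 14a - 18b + 42bc - 42ab - 54b^2 + 42c^2 - 42ac - 54bc)(5c + b - 3)    [distributive law]
= (14c - 14a - 18b - 12bc - 42ab - 54b^2 + 42c^2 - 42ac)(5c + b - 3)    [combine like terms]
= 70c^2 + 14bc - 42c - 70ac - 14ab + 42a - 90bc - 18b^2 + 54b - 60bc^2 - 12b^2c + 36bc - 210abc - 42ab^2 + 126ab - 270b^2c - 54b^3 + 162b^2 + 210c^3 + 42bc^2 - 126c^2 - 210ac^2 - 42abc + 126ac    [distributive law]
= -56c^2 - 40bc - 42c + 56ac + 112ab + 42a + 144b^2 + 54b - 18bc^2 - 282b^2c - 252abc - 42ab^2 - 54b^3 + 210c^3 - 210ac^2    [combine like terms]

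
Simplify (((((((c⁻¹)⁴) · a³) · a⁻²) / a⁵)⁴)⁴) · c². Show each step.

a⁻⁶⁴·c⁻⁶²

(((((((c⁻¹)⁴) · a³) · a⁻²) / a⁵)⁴)⁴) · c²
= ((((((c⁻¹)⁴) · a³) · a⁻²) / a⁵)¹⁶) · c²    [power of a power]
= ((((((c⁻¹)⁴) · a³) · a⁻²)¹⁶) / ((a⁵)¹⁶)) · c²    [power of a quotient]
= ((((((c⁻¹)⁴) · a³)¹⁶) · ((a⁻²)¹⁶)) / ((a⁵)¹⁶)) · c²    [power of a product]
= ((((((c⁻¹)⁴)¹⁶) · ((a³)¹⁶)) · ((a⁻²)¹⁶)) / ((a⁵)¹⁶)) · c²    [power of a product]
= (((((c⁻¹)⁶⁴) · ((a³)¹⁶)) · ((a⁻²)¹⁶)) / ((a⁵)¹⁶)) · c²    [power of a power]
= (((c⁻⁶⁴ · ((a³)¹⁶)) · ((a⁻²)¹⁶)) / ((a⁵)¹⁶)) · c²    [power of a power]
= (((c⁻⁶⁴ · a⁴⁸) · ((a⁻²)¹⁶)) / ((a⁵)¹⁶)) · c²    [power of a power]
= (((c⁻⁶⁴ · a⁴⁸) · a⁻³²) / ((a⁵)¹⁶)) · c²    [power of a power]
= (((c⁻⁶⁴ · a⁴⁸) · a⁻³²) / a⁸⁰) · c²    [power of a power]
= a⁻⁶⁴·c⁻⁶²    [quotient of powers; product of powers]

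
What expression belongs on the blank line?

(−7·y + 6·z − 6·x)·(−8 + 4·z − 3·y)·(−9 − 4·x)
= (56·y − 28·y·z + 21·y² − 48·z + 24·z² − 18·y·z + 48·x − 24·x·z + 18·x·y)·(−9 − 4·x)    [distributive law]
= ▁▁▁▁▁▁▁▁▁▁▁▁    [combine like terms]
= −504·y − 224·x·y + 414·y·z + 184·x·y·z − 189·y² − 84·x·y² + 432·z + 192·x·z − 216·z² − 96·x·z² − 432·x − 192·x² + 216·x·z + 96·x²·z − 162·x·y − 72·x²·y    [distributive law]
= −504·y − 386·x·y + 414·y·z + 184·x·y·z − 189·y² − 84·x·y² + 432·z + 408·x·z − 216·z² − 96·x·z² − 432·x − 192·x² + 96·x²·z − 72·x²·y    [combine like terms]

Applying combine like terms to the line above:

(56·y − 46·y·z + 21·y² − 48·z + 24·z² + 48·x − 24·x·z + 18·x·y)·(−9 − 4·x)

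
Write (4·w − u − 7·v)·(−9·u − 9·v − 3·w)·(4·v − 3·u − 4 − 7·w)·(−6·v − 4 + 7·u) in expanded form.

39·u·v^2·w + 1992·u·v·w − 4353·u^2·v·w + 780·u^2·w + 252·u^3·w − 528·u·w − 1203·u·v·w^2 − 732·u·w^2 + 1869·u^2·w^2 + 3006·v^3·w + 1644·v^2·w − 240·v·w − 342·v^2·w^2 − 516·v·w^2 − 192·w^2 − 504·v·w^3 − 336·w^3 + 588·u·w^3 + 1773·u^2·v^2 − 1080·u^2·v − 1098·u^3·v − 144·u^3 − 189·u^4 + 144·u^2 + 1170·u·v^3 − 432·u·v^2 + 1152·u·v − 1512·v^4 + 504·v^3 + 1008·v^2

(4·w − u − 7·v)·(−9·u − 9·v − 3·w)·(4·v − 3·u − 4 − 7·w)·(−6·v − 4 + 7·u)
= (−36·u·w − 36·v·w − 12·w^2 + 9·u^2 + 9·u·v + 3·u·w + 63·u·v + 63·v^2 + 21·v·w)·(4·v − 3·u − 4 − 7·w)·(−6·v − 4 + 7·u)    [distributive law]
= (−33·u·w − 15·v·w − 12·w^2 + 9·u^2 + 72·u·v + 63·v^2)·(4·v − 3·u − 4 − 7·w)·(−6·v − 4 + 7·u)    [combine like terms]
= (−132·u·v·w + 99·u^2·w + 132·u·w + 231·u·w^2 − 60·v^2·w + 45·u·v·w + 60·v·w + 105·v·w^2 − 48·v·w^2 + 36·u·w^2 + 48·w^2 + 84·w^3 + 36·u^2·v − 27·u^3 − 36·u^2 − 63·u^2·w + 288·u·v^2 − 216·u^2·v − 288·u·v − 504·u·v·w + 252·v^3 − 189·u·v^2 − 252·v^2 − 441·v^2·w)·(−6·v − 4 + 7·u)    [distributive law]
= (−591·u·v·w + 36·u^2·w + 132·u·w + 267·u·w^2 − 501·v^2·w + 60·v·w + 57·v·w^2 + 48·w^2 + 84·w^3 − 180·u^2·v − 27·u^3 − 36·u^2 + 99·u·v^2 − 288·u·v + 252·v^3 − 252·v^2)·(−6·v − 4 + 7·u)    [combine like terms]
= 3546·u·v^2·w + 2364·u·v·w − 4137·u^2·v·w − 216·u^2·v·w − 144·u^2·w + 252·u^3·w − 792·u·v·w − 528·u·w + 924·u^2·w − 1602·u·v·w^2 − 1068·u·w^2 + 1869·u^2·w^2 + 3006·v^3·w + 2004·v^2·w − 3507·u·v^2·w − 360·v^2·w − 240·v·w + 420·u·v·w − 342·v^2·w^2 − 228·v·w^2 + 399·u·v·w^2 − 288·v·w^2 − 192·w^2 + 336·u·w^2 − 504·v·w^3 − 336·w^3 + 588·u·w^3 + 1080·u^2·v^2 + 720·u^2·v − 1260·u^3·v + 162·u^3·v + 108·u^3 − 189·u^4 + 216·u^2·v + 144·u^2 − 252·u^3 − 594·u·v^3 − 396·u·v^2 + 693·u^2·v^2 + 1728·u·v^2 + 1152·u·v − 2016·u^2·v − 1512·v^4 − 1008·v^3 + 1764·u·v^3 + 1512·v^3 + 1008·v^2 − 1764·u·v^2    [distributive law]
= 39·u·v^2·w + 1992·u·v·w − 4353·u^2·v·w + 780·u^2·w + 252·u^3·w − 528·u·w − 1203·u·v·w^2 − 732·u·w^2 + 1869·u^2·w^2 + 3006·v^3·w + 1644·v^2·w − 240·v·w − 342·v^2·w^2 − 516·v·w^2 − 192·w^2 − 504·v·w^3 − 336·w^3 + 588·u·w^3 + 1773·u^2·v^2 − 1080·u^2·v − 1098·u^3·v − 144·u^3 − 189·u^4 + 144·u^2 + 1170·u·v^3 − 432·u·v^2 + 1152·u·v − 1512·v^4 + 504·v^3 + 1008·v^2    [combine like terms]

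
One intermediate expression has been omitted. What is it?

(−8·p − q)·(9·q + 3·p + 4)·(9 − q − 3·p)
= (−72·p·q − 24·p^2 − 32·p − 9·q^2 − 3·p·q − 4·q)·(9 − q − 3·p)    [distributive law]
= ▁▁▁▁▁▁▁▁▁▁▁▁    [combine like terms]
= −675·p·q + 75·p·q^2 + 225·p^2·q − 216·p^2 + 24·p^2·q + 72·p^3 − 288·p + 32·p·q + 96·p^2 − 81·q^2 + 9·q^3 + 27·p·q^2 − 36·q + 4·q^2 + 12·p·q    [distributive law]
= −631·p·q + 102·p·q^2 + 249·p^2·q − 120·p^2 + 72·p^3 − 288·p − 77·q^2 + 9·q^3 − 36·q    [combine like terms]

By combine like terms:

(−75·p·q − 24·p^2 − 32·p − 9·q^2 − 4·q)·(9 − q − 3·p)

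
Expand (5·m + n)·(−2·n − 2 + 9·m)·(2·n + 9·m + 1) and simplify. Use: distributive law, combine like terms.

−20·m·n^2 + 81·m^2·n − 39·m·n − 45·m^2 − 10·m + 405·m^3 − 4·n^3 − 6·n^2 − 2·n

(5·m + n)·(−2·n − 2 + 9·m)·(2·n + 9·m + 1)
= (−10·m·n − 10·m + 45·m^2 − 2·n^2 − 2·n + 9·m·n)·(2·n + 9·m + 1)    [distributive law]
= (−m·n − 10·m + 45·m^2 − 2·n^2 − 2·n)·(2·n + 9·m + 1)    [combine like terms]
= −2·m·n^2 − 9·m^2·n − m·n − 20·m·n − 90·m^2 − 10·m + 90·m^2·n + 405·m^3 + 45·m^2 − 4·n^3 − 18·m·n^2 − 2·n^2 − 4·n^2 − 18·m·n − 2·n    [distributive law]
= −20·m·n^2 + 81·m^2·n − 39·m·n − 45·m^2 − 10·m + 405·m^3 − 4·n^3 − 6·n^2 − 2·n    [combine like terms]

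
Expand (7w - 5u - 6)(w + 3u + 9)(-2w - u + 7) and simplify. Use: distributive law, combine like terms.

(7w - 5u - 6)(w + 3u + 9)(-2w - u + 7)
= (7w^2 + 21uw + 63w - 5uw - 15u^2 - 45u - 6w - 18u - 54)(-2w - u + 7)    [distributive law]
= (7w^2 + 16uw + 57w - 15u^2 - 63u - 54)(-2w - u + 7)    [combine like terms]
= -14w^3 - 7uw^2 + 49w^2 - 32uw^2 - 16u^2w + 112uw - 114w^2 - 57uw + 399w + 30u^2w + 15u^3 - 105u^2 + 126uw + 63u^2 - 441u + 108w + 54u - 378    [distributive law]
= -14w^3 - 39uw^2 - 65w^2 + 14u^2w + 181uw + 507w + 15u^3 - 42u^2 - 387u - 378    [combine like terms]

-14w^3 - 39uw^2 - 65w^2 + 14u^2w + 181uw + 507w + 15u^3 - 42u^2 - 387u - 378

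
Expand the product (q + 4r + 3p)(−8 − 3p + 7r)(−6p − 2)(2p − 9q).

−1350p^2q − 486pq^2 − 400pq − 144q^2 − 450p^3q − 162p^2q^2 + 402p^2qr + 378pq^2r − 1594pqr + 126q^2r + 348p^2r + 128pr − 576qr − 108p^3r − 336p^2r^2 + 1512pqr^2 − 112pr^2 + 504qr^2 + 324p^3 + 96p^2 + 108p^4

(q + 4r + 3p)(−8 − 3p + 7r)(−6p − 2)(2p − 9q)
= (−8q − 3pq + 7qr − 32r − 12pr + 28r^2 − 24p − 9p^2 + 21pr)(−6p − 2)(2p − 9q)    [distributive law]
= (−8q − 3pq + 7qr − 32r + 9pr + 28r^2 − 24p − 9p^2)(−6p − 2)(2p − 9q)    [combine like terms]
= (48pq + 16q + 18p^2q + 6pq − 42pqr − 14qr + 192pr + 64r − 54p^2r − 18pr − 168pr^2 − 56r^2 + 144p^2 + 48p + 54p^3 + 18p^2)(2p − 9q)    [distributive law]
= (54pq + 16q + 18p^2q − 42pqr − 14qr + 174pr + 64r − 54p^2r − 168pr^2 − 56r^2 + 162p^2 + 48p + 54p^3)(2p − 9q)    [combine like terms]
= 108p^2q − 486pq^2 + 32pq − 144q^2 + 36p^3q − 162p^2q^2 − 84p^2qr + 378pq^2r − 28pqr + 126q^2r + 348p^2r − 1566pqr + 128pr − 576qr − 108p^3r + 486p^2qr − 336p^2r^2 + 1512pqr^2 − 112pr^2 + 504qr^2 + 324p^3 − 1458p^2q + 96p^2 − 432pq + 108p^4 − 486p^3q    [distributive law]
= −1350p^2q − 486pq^2 − 400pq − 144q^2 − 450p^3q − 162p^2q^2 + 402p^2qr + 378pq^2r − 1594pqr + 126q^2r + 348p^2r + 128pr − 576qr − 108p^3r − 336p^2r^2 + 1512pqr^2 − 112pr^2 + 504qr^2 + 324p^3 + 96p^2 + 108p^4    [combine like terms]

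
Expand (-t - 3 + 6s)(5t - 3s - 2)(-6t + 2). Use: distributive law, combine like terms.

(-t - 3 + 6s)(5t - 3s - 2)(-6t + 2)
= (-5t² + 3st + 2t - 15t + 9s + 6 + 30st - 18s² - 12s)(-6t + 2)    [distributive law]
= (-5t² + 33st - 13t - 3s + 6 - 18s²)(-6t + 2)    [combine like terms]
= 30t³ - 10t² - 198st² + 66st + 78t² - 26t + 18st - 6s - 36t + 12 + 108s²t - 36s²    [distributive law]
= 30t³ + 68t² - 198st² + 84st - 62t - 6s + 12 + 108s²t - 36s²    [combine like terms]

30t³ + 68t² - 198st² + 84st - 62t - 6s + 12 + 108s²t - 36s²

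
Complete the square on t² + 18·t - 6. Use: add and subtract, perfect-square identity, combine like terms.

t² + 18·t - 6
= t² + 18·t + 81 - 81 - 6    [add and subtract 81]
= (t + 9)² - 81 - 6    [perfect-square identity]
= (t + 9)² - 87    [combine constants]

(t + 9)² - 87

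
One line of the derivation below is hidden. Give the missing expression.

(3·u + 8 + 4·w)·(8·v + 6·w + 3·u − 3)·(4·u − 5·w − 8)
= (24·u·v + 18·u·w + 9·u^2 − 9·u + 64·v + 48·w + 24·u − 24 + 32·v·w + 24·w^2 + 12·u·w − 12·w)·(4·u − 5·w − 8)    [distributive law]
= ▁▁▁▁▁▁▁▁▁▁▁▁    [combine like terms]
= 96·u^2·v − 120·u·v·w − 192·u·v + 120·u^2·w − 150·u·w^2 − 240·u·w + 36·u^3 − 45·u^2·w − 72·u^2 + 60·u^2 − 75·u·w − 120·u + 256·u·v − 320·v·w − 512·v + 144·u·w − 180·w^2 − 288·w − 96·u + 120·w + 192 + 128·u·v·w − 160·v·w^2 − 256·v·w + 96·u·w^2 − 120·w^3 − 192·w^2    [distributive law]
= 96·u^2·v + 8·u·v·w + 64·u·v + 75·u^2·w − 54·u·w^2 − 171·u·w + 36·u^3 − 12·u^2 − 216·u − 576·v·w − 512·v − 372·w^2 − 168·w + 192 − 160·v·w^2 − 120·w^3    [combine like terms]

Applying combine like terms to the line above:

(24·u·v + 30·u·w + 9·u^2 + 15·u + 64·v + 36·w − 24 + 32·v·w + 24·w^2)·(4·u − 5·w − 8)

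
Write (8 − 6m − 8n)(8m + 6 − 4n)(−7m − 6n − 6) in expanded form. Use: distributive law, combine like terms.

92m^2 + 632mn − 504m + 192n − 288 + 288n^2 + 336m^3 + 568m^2n + 16mn^2 − 192n^3

(8 − 6m − 8n)(8m + 6 − 4n)(−7m − 6n − 6)
= (64m + 48 − 32n − 48m^2 − 36m + 24mn − 64mn − 48n + 32n^2)(−7m − 6n − 6)    [distributive law]
= (28m + 48 − 80n − 48m^2 − 40mn + 32n^2)(−7m − 6n − 6)    [combine like terms]
= −196m^2 − 168mn − 168m − 336m − 288n − 288 + 560mn + 480n^2 + 480n + 336m^3 + 288m^2n + 288m^2 + 280m^2n + 240mn^2 + 240mn − 224mn^2 − 192n^3 − 192n^2    [distributive law]
= 92m^2 + 632mn − 504m + 192n − 288 + 288n^2 + 336m^3 + 568m^2n + 16mn^2 − 192n^3    [combine like terms]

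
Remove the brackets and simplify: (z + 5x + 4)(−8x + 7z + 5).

(z + 5x + 4)(−8x + 7z + 5)
= −8xz + 7z² + 5z − 40x² + 35xz + 25x − 32x + 28z + 20    [distributive law]
= 27xz + 7z² + 33z − 40x² − 7x + 20    [combine like terms]

27xz + 7z² + 33z − 40x² − 7x + 20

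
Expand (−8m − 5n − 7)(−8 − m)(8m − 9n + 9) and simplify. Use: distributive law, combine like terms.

(−8m − 5n − 7)(−8 − m)(8m − 9n + 9)
= (64m + 8m^2 + 40n + 5mn + 56 + 7m)(8m − 9n + 9)    [distributive law]
= (71m + 8m^2 + 40n + 5mn + 56)(8m − 9n + 9)    [combine like terms]
= 568m^2 − 639mn + 639m + 64m^3 − 72m^2n + 72m^2 + 320mn − 360n^2 + 360n + 40m^2n − 45mn^2 + 45mn + 448m − 504n + 504    [distributive law]
= 640m^2 − 274mn + 1087m + 64m^3 − 32m^2n − 360n^2 − 144n − 45mn^2 + 504    [combine like terms]

640m^2 − 274mn + 1087m + 64m^3 − 32m^2n − 360n^2 − 144n − 45mn^2 + 504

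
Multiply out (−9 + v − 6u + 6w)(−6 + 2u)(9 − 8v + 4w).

486 − 486v − 108w + 162u − 126uv + 180uw + 48v^2 + 264vw − 16uv^2 − 88uvw − 108u^2 + 96u^2v − 48u^2w − 144w^2 + 48uw^2

(−9 + v − 6u + 6w)(−6 + 2u)(9 − 8v + 4w)
= (54 − 18u − 6v + 2uv + 36u − 12u^2 − 36w + 12uw)(9 − 8v + 4w)    [distributive law]
= (54 + 18u − 6v + 2uv − 12u^2 − 36w + 12uw)(9 − 8v + 4w)    [combine like terms]
= 486 − 432v + 216w + 162u − 144uv + 72uw − 54v + 48v^2 − 24vw + 18uv − 16uv^2 + 8uvw − 108u^2 + 96u^2v − 48u^2w − 324w + 288vw − 144w^2 + 108uw − 96uvw + 48uw^2    [distributive law]
= 486 − 486v − 108w + 162u − 126uv + 180uw + 48v^2 + 264vw − 16uv^2 − 88uvw − 108u^2 + 96u^2v − 48u^2w − 144w^2 + 48uw^2    [combine like terms]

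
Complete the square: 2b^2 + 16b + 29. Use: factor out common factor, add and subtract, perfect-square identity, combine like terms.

2(b + 4)^2 − 3

2b^2 + 16b + 29
= 2(b^2 + 8b) + 29    [factor out 2 from the b-terms]
= 2(b^2 + 8b + 16 − 16) + 29    [add and subtract 16 inside the bracket]
= 2(b + 4)^2 − 32 + 29    [perfect-square identity]
= 2(b + 4)^2 − 3    [combine constants]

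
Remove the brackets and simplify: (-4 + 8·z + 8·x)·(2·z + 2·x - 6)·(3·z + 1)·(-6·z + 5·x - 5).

(-4 + 8·z + 8·x)·(2·z + 2·x - 6)·(3·z + 1)·(-6·z + 5·x - 5)
= (-8·z - 8·x + 24 + 16·z^2 + 16·x·z - 48·z + 16·x·z + 16·x^2 - 48·x)·(3·z + 1)·(-6·z + 5·x - 5)    [distributive law]
= (-56·z - 56·x + 24 + 16·z^2 + 32·x·z + 16·x^2)·(3·z + 1)·(-6·z + 5·x - 5)    [combine like terms]
= (-168·z^2 - 56·z - 168·x·z - 56·x + 72·z + 24 + 48·z^3 + 16·z^2 + 96·x·z^2 + 32·x·z + 48·x^2·z + 16·x^2)·(-6·z + 5·x - 5)    [distributive law]
= (-152·z^2 + 16·z - 136·x·z - 56·x + 24 + 48·z^3 + 96·x·z^2 + 48·x^2·z + 16·x^2)·(-6·z + 5·x - 5)    [combine like terms]
= 912·z^3 - 760·x·z^2 + 760·z^2 - 96·z^2 + 80·x·z - 80·z + 816·x·z^2 - 680·x^2·z + 680·x·z + 336·x·z - 280·x^2 + 280·x - 144·z + 120·x - 120 - 288·z^4 + 240·x·z^3 - 240·z^3 - 576·x·z^3 + 480·x^2·z^2 - 480·x·z^2 - 288·x^2·z^2 + 240·x^3·z - 240·x^2·z - 96·x^2·z + 80·x^3 - 80·x^2    [distributive law]
= 672·z^3 - 424·x·z^2 + 664·z^2 + 1096·x·z - 224·z - 1016·x^2·z - 360·x^2 + 400·x - 120 - 288·z^4 - 336·x·z^3 + 192·x^2·z^2 + 240·x^3·z + 80·x^3    [combine like terms]

672·z^3 - 424·x·z^2 + 664·z^2 + 1096·x·z - 224·z - 1016·x^2·z - 360·x^2 + 400·x - 120 - 288·z^4 - 336·x·z^3 + 192·x^2·z^2 + 240·x^3·z + 80·x^3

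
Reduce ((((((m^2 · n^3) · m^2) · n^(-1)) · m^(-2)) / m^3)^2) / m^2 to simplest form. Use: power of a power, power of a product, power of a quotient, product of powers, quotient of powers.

((((((m^2 · n^3) · m^2) · n^(-1)) · m^(-2)) / m^3)^2) / m^2
= ((((((m^2 · n^3) · m^2) · n^(-1)) · m^(-2))^2) / ((m^3)^2)) / m^2    [power of a quotient]
= ((((((m^2 · n^3) · m^2) · n^(-1))^2) · ((m^(-2))^2)) / ((m^3)^2)) / m^2    [power of a product]
= ((((((m^2 · n^3) · m^2)^2) · ((n^(-1))^2)) · ((m^(-2))^2)) / ((m^3)^2)) / m^2    [power of a product]
= ((((((m^2 · n^3)^2) · ((m^2)^2)) · ((n^(-1))^2)) · ((m^(-2))^2)) / ((m^3)^2)) / m^2    [power of a product]
= (((((((m^2)^2) · ((n^3)^2)) · ((m^2)^2)) · ((n^(-1))^2)) · ((m^(-2))^2)) / ((m^3)^2)) / m^2    [power of a product]
= (((((m^4 · ((n^3)^2)) · ((m^2)^2)) · ((n^(-1))^2)) · ((m^(-2))^2)) / ((m^3)^2)) / m^2    [power of a power]
= (((((m^4 · n^6) · ((m^2)^2)) · ((n^(-1))^2)) · ((m^(-2))^2)) / ((m^3)^2)) / m^2    [power of a power]
= (((((m^4 · n^6) · m^4) · ((n^(-1))^2)) · ((m^(-2))^2)) / ((m^3)^2)) / m^2    [power of a power]
= (((((m^4 · n^6) · m^4) · n^(-2)) · ((m^(-2))^2)) / ((m^3)^2)) / m^2    [power of a power]
= (((((m^4 · n^6) · m^4) · n^(-2)) · m^(-4)) / ((m^3)^2)) / m^2    [power of a power]
= (((((m^4 · n^6) · m^4) · n^(-2)) · m^(-4)) / m^6) / m^2    [power of a power]
= m^(-4)·n^4    [quotient of powers; product of powers]

m^(-4)·n^4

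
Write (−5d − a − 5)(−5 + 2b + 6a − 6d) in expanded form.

(−5d − a − 5)(−5 + 2b + 6a − 6d)
= 25d − 10bd − 30ad + 30d² + 5a − 2ab − 6a² + 6ad + 25 − 10b − 30a + 30d    [distributive law]
= 55d − 10bd − 24ad + 30d² − 25a − 2ab − 6a² + 25 − 10b    [combine like terms]

55d − 10bd − 24ad + 30d² − 25a − 2ab − 6a² + 25 − 10b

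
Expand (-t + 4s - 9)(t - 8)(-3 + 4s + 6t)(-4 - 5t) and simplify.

(-t + 4s - 9)(t - 8)(-3 + 4s + 6t)(-4 - 5t)
= (-t^2 + 8t + 4st - 32s - 9t + 72)(-3 + 4s + 6t)(-4 - 5t)    [distributive law]
= (-t^2 - t + 4st - 32s + 72)(-3 + 4s + 6t)(-4 - 5t)    [combine like terms]
= (3t^2 - 4st^2 - 6t^3 + 3t - 4st - 6t^2 - 12st + 16s^2t + 24st^2 + 96s - 128s^2 - 192st - 216 + 288s + 432t)(-4 - 5t)    [distributive law]
= (-3t^2 + 20st^2 - 6t^3 + 435t - 208st + 16s^2t + 384s - 128s^2 - 216)(-4 - 5t)    [combine like terms]
= 12t^2 + 15t^3 - 80st^2 - 100st^3 + 24t^3 + 30t^4 - 1740t - 2175t^2 + 832st + 1040st^2 - 64s^2t - 80s^2t^2 - 1536s - 1920st + 512s^2 + 640s^2t + 864 + 1080t    [distributive law]
= -2163t^2 + 39t^3 + 960st^2 - 100st^3 + 30t^4 - 660t - 1088st + 576s^2t - 80s^2t^2 - 1536s + 512s^2 + 864    [combine like terms]

-2163t^2 + 39t^3 + 960st^2 - 100st^3 + 30t^4 - 660t - 1088st + 576s^2t - 80s^2t^2 - 1536s + 512s^2 + 864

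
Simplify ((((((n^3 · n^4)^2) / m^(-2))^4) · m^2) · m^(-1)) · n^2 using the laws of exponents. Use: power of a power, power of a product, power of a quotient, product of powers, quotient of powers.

m^9·n^58

((((((n^3 · n^4)^2) / m^(-2))^4) · m^2) · m^(-1)) · n^2
= ((((((n^3 · n^4)^2)^4) / ((m^(-2))^4)) · m^2) · m^(-1)) · n^2    [power of a quotient]
= (((((n^3 · n^4)^8) / ((m^(-2))^4)) · m^2) · m^(-1)) · n^2    [power of a power]
= ((((((n^3)^8) · ((n^4)^8)) / ((m^(-2))^4)) · m^2) · m^(-1)) · n^2    [power of a product]
= ((((n^24 · ((n^4)^8)) / ((m^(-2))^4)) · m^2) · m^(-1)) · n^2    [power of a power]
= ((((n^24 · n^32) / ((m^(-2))^4)) · m^2) · m^(-1)) · n^2    [power of a power]
= (((n^56 / ((m^(-2))^4)) · m^2) · m^(-1)) · n^2    [product of powers]
= (((n^56 / m^(-8)) · m^2) · m^(-1)) · n^2    [power of a power]
= m^9·n^58    [quotient of powers; product of powers]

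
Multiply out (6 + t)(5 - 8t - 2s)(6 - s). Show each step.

180 - 102s - 258t + 31st + 12s² - 48t² + 8st² + 2s²t

(6 + t)(5 - 8t - 2s)(6 - s)
= (30 - 48t - 12s + 5t - 8t² - 2st)(6 - s)    [distributive law]
= (30 - 43t - 12s - 8t² - 2st)(6 - s)    [combine like terms]
= 180 - 30s - 258t + 43st - 72s + 12s² - 48t² + 8st² - 12st + 2s²t    [distributive law]
= 180 - 102s - 258t + 31st + 12s² - 48t² + 8st² + 2s²t    [combine like terms]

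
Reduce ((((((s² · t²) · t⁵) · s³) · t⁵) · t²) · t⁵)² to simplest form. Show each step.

s¹⁰t³⁸

((((((s² · t²) · t⁵) · s³) · t⁵) · t²) · t⁵)²
= ((((((s² · t²) · t⁵) · s³) · t⁵) · t²)²) · ((t⁵)²)    [power of a product]
= ((((((s² · t²) · t⁵) · s³) · t⁵)²) · ((t²)²)) · ((t⁵)²)    [power of a product]
= ((((((s² · t²) · t⁵) · s³)²) · ((t⁵)²)) · ((t²)²)) · ((t⁵)²)    [power of a product]
= ((((((s² · t²) · t⁵)²) · ((s³)²)) · ((t⁵)²)) · ((t²)²)) · ((t⁵)²)    [power of a product]
= ((((((s² · t²)²) · ((t⁵)²)) · ((s³)²)) · ((t⁵)²)) · ((t²)²)) · ((t⁵)²)    [power of a product]
= (((((((s²)²) · ((t²)²)) · ((t⁵)²)) · ((s³)²)) · ((t⁵)²)) · ((t²)²)) · ((t⁵)²)    [power of a product]
= (((((s⁴ · ((t²)²)) · ((t⁵)²)) · ((s³)²)) · ((t⁵)²)) · ((t²)²)) · ((t⁵)²)    [power of a power]
= (((((s⁴ · t⁴) · ((t⁵)²)) · ((s³)²)) · ((t⁵)²)) · ((t²)²)) · ((t⁵)²)    [power of a power]
= (((((s⁴ · t⁴) · t¹⁰) · ((s³)²)) · ((t⁵)²)) · ((t²)²)) · ((t⁵)²)    [power of a power]
= (((((s⁴ · t⁴) · t¹⁰) · s⁶) · ((t⁵)²)) · ((t²)²)) · ((t⁵)²)    [power of a power]
= (((((s⁴ · t⁴) · t¹⁰) · s⁶) · t¹⁰) · ((t²)²)) · ((t⁵)²)    [power of a power]
= (((((s⁴ · t⁴) · t¹⁰) · s⁶) · t¹⁰) · t⁴) · ((t⁵)²)    [power of a power]
= (((((s⁴ · t⁴) · t¹⁰) · s⁶) · t¹⁰) · t⁴) · t¹⁰    [power of a power]
= s¹⁰t³⁸    [product of powers]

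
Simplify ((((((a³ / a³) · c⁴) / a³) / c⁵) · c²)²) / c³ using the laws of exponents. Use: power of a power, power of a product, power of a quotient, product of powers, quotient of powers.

a⁻⁶c⁻¹

((((((a³ / a³) · c⁴) / a³) / c⁵) · c²)²) / c³
= ((((((a³ / a³) · c⁴) / a³) / c⁵)²) · ((c²)²)) / c³    [power of a product]
= ((((((a³ / a³) · c⁴) / a³)²) / ((c⁵)²)) · ((c²)²)) / c³    [power of a quotient]
= ((((((a³ / a³) · c⁴)²) / ((a³)²)) / ((c⁵)²)) · ((c²)²)) / c³    [power of a quotient]
= ((((((a³ / a³)²) · ((c⁴)²)) / ((a³)²)) / ((c⁵)²)) · ((c²)²)) / c³    [power of a product]
= (((((((a³)²) / ((a³)²)) · ((c⁴)²)) / ((a³)²)) / ((c⁵)²)) · ((c²)²)) / c³    [power of a quotient]
= (((((a⁶ / ((a³)²)) · ((c⁴)²)) / ((a³)²)) / ((c⁵)²)) · ((c²)²)) / c³    [power of a power]
= (((((a⁶ / a⁶) · ((c⁴)²)) / ((a³)²)) / ((c⁵)²)) · ((c²)²)) / c³    [power of a power]
= ((((a⁰ · ((c⁴)²)) / ((a³)²)) / ((c⁵)²)) · ((c²)²)) / c³    [quotient of powers]
= ((((a⁰ · c⁸) / ((a³)²)) / ((c⁵)²)) · ((c²)²)) / c³    [power of a power]
= ((((a⁰ · c⁸) / a⁶) / ((c⁵)²)) · ((c²)²)) / c³    [power of a power]
= ((((a⁰ · c⁸) / a⁶) / c¹⁰) · ((c²)²)) / c³    [power of a power]
= ((((a⁰ · c⁸) / a⁶) / c¹⁰) · c⁴) / c³    [power of a power]
= a⁻⁶c⁻¹    [quotient of powers; product of powers]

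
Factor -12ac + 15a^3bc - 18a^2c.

-12ac + 15a^3bc - 18a^2c
= 3(-4ac + 5a^3bc - 6a^2c)    [factor out 3]
= 3ac(-4 + 5a^2b - 6a)    [factor out ac]

3ac(-4 + 5a^2b - 6a)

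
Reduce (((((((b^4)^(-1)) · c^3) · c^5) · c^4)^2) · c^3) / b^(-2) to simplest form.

(((((((b^4)^(-1)) · c^3) · c^5) · c^4)^2) · c^3) / b^(-2)
= (((((((b^4)^(-1)) · c^3) · c^5)^2) · ((c^4)^2)) · c^3) / b^(-2)    [power of a product]
= (((((((b^4)^(-1)) · c^3)^2) · ((c^5)^2)) · ((c^4)^2)) · c^3) / b^(-2)    [power of a product]
= (((((((b^4)^(-1))^2) · ((c^3)^2)) · ((c^5)^2)) · ((c^4)^2)) · c^3) / b^(-2)    [power of a product]
= ((((((b^4)^(-2)) · ((c^3)^2)) · ((c^5)^2)) · ((c^4)^2)) · c^3) / b^(-2)    [power of a power]
= ((((b^(-8) · ((c^3)^2)) · ((c^5)^2)) · ((c^4)^2)) · c^3) / b^(-2)    [power of a power]
= ((((b^(-8) · c^6) · ((c^5)^2)) · ((c^4)^2)) · c^3) / b^(-2)    [power of a power]
= ((((b^(-8) · c^6) · c^10) · ((c^4)^2)) · c^3) / b^(-2)    [power of a power]
= ((((b^(-8) · c^6) · c^10) · c^8) · c^3) / b^(-2)    [power of a power]
= b^(-6)·c^27    [quotient of powers; product of powers]

b^(-6)·c^27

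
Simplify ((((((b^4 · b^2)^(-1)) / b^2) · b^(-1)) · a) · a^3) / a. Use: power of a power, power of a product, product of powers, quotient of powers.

a^3·b^(-9)

((((((b^4 · b^2)^(-1)) / b^2) · b^(-1)) · a) · a^3) / a
= (((((((b^4)^(-1)) · ((b^2)^(-1))) / b^2) · b^(-1)) · a) · a^3) / a    [power of a product]
= (((((b^(-4) · ((b^2)^(-1))) / b^2) · b^(-1)) · a) · a^3) / a    [power of a power]
= (((((b^(-4) · b^(-2)) / b^2) · b^(-1)) · a) · a^3) / a    [power of a power]
= ((((b^(-6) / b^2) · b^(-1)) · a) · a^3) / a    [product of powers]
= (((b^(-8) · b^(-1)) · a) · a^3) / a    [quotient of powers]
= ((b^(-9) · a) · a^3) / a    [product of powers]
= a^3·b^(-9)    [quotient of powers; product of powers]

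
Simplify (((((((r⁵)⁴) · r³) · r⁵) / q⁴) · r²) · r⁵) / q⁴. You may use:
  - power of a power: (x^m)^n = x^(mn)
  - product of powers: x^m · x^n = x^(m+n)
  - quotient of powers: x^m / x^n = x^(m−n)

q⁻⁸·r³⁵

(((((((r⁵)⁴) · r³) · r⁵) / q⁴) · r²) · r⁵) / q⁴
= (((((r²⁰ · r³) · r⁵) / q⁴) · r²) · r⁵) / q⁴    [power of a power]
= ((((r²³ · r⁵) / q⁴) · r²) · r⁵) / q⁴    [product of powers]
= (((r²⁸ / q⁴) · r²) · r⁵) / q⁴    [product of powers]
= q⁻⁸·r³⁵    [quotient of powers; product of powers]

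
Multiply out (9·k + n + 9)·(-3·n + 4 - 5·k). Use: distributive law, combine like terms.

-32·k·n - 9·k - 45·k^2 - 3·n^2 - 23·n + 36

(9·k + n + 9)·(-3·n + 4 - 5·k)
= -27·k·n + 36·k - 45·k^2 - 3·n^2 + 4·n - 5·k·n - 27·n + 36 - 45·k    [distributive law]
= -32·k·n - 9·k - 45·k^2 - 3·n^2 - 23·n + 36    [combine like terms]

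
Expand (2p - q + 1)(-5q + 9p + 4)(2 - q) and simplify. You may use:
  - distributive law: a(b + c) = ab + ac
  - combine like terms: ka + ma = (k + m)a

-55pq + 19pq^2 + 36p^2 - 18p^2q + 34p + 19q^2 - 5q^3 - 22q + 8

(2p - q + 1)(-5q + 9p + 4)(2 - q)
= (-10pq + 18p^2 + 8p + 5q^2 - 9pq - 4q - 5q + 9p + 4)(2 - q)    [distributive law]
= (-19pq + 18p^2 + 17p + 5q^2 - 9q + 4)(2 - q)    [combine like terms]
= -38pq + 19pq^2 + 36p^2 - 18p^2q + 34p - 17pq + 10q^2 - 5q^3 - 18q + 9q^2 + 8 - 4q    [distributive law]
= -55pq + 19pq^2 + 36p^2 - 18p^2q + 34p + 19q^2 - 5q^3 - 22q + 8    [combine like terms]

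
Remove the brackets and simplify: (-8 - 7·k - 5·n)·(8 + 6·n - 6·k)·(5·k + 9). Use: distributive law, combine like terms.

(-8 - 7·k - 5·n)·(8 + 6·n - 6·k)·(5·k + 9)
= (-64 - 48·n + 48·k - 56·k - 42·k·n + 42·k² - 40·n - 30·n² + 30·k·n)·(5·k + 9)    [distributive law]
= (-64 - 88·n - 8·k - 12·k·n + 42·k² - 30·n²)·(5·k + 9)    [combine like terms]
= -320·k - 576 - 440·k·n - 792·n - 40·k² - 72·k - 60·k²·n - 108·k·n + 210·k³ + 378·k² - 150·k·n² - 270·n²    [distributive law]
= -392·k - 576 - 548·k·n - 792·n + 338·k² - 60·k²·n + 210·k³ - 150·k·n² - 270·n²    [combine like terms]

-392·k - 576 - 548·k·n - 792·n + 338·k² - 60·k²·n + 210·k³ - 150·k·n² - 270·n²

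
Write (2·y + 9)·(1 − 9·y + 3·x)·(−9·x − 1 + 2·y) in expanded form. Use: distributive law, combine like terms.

759·x·y + 97·y − 140·y^2 + 174·x·y^2 − 36·y^3 − 54·x^2·y − 108·x − 9 − 243·x^2

(2·y + 9)·(1 − 9·y + 3·x)·(−9·x − 1 + 2·y)
= (2·y − 18·y^2 + 6·x·y + 9 − 81·y + 27·x)·(−9·x − 1 + 2·y)    [distributive law]
= (−79·y − 18·y^2 + 6·x·y + 9 + 27·x)·(−9·x − 1 + 2·y)    [combine like terms]
= 711·x·y + 79·y − 158·y^2 + 162·x·y^2 + 18·y^2 − 36·y^3 − 54·x^2·y − 6·x·y + 12·x·y^2 − 81·x − 9 + 18·y − 243·x^2 − 27·x + 54·x·y    [distributive law]
= 759·x·y + 97·y − 140·y^2 + 174·x·y^2 − 36·y^3 − 54·x^2·y − 108·x − 9 − 243·x^2    [combine like terms]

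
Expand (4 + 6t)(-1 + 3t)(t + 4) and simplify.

20t - 16 + 78t^2 + 18t^3

(4 + 6t)(-1 + 3t)(t + 4)
= (-4 + 12t - 6t + 18t^2)(t + 4)    [distributive law]
= (-4 + 6t + 18t^2)(t + 4)    [combine like terms]
= -4t - 16 + 6t^2 + 24t + 18t^3 + 72t^2    [distributive law]
= 20t - 16 + 78t^2 + 18t^3    [combine like terms]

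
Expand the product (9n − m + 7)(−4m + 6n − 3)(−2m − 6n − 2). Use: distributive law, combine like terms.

60m^2n + 144mn^2 + 204mn − 324n^3 − 198n^2 + 96n − 8m^3 + 42m^2 + 92m + 42

(9n − m + 7)(−4m + 6n − 3)(−2m − 6n − 2)
= (−36mn + 54n^2 − 27n + 4m^2 − 6mn + 3m − 28m + 42n − 21)(−2m − 6n − 2)    [distributive law]
= (−42mn + 54n^2 + 15n + 4m^2 − 25m − 21)(−2m − 6n − 2)    [combine like terms]
= 84m^2n + 252mn^2 + 84mn − 108mn^2 − 324n^3 − 108n^2 − 30mn − 90n^2 − 30n − 8m^3 − 24m^2n − 8m^2 + 50m^2 + 150mn + 50m + 42m + 126n + 42    [distributive law]
= 60m^2n + 144mn^2 + 204mn − 324n^3 − 198n^2 + 96n − 8m^3 + 42m^2 + 92m + 42    [combine like terms]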